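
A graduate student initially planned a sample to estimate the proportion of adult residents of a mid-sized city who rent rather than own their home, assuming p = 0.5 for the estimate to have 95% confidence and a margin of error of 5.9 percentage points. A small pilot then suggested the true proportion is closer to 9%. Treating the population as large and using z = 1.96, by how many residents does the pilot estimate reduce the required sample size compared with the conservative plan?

Conservative (p = 0.5): n = 1.96² × 0.25 / 0.059² ≈ 275.90 → 276.
Using p = 0.09: p(1−p) = 0.0819, so n = 1.96² × 0.0819 / 0.059² ≈ 90.38 → 91.
Reduction: 276 − 91 = 185.

185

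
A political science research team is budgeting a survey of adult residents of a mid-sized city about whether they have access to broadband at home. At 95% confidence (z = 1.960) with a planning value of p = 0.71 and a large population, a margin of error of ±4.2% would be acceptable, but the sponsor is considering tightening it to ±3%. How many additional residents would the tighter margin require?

At ±4.2%: n = 1.960² × 0.2059 / 0.042² ≈ 448.40 → 449.
At ±3%: n = 1.960² × 0.2059 / 0.030² ≈ 878.87 → 879.
Additional respondents: 879 − 449 = 430.

430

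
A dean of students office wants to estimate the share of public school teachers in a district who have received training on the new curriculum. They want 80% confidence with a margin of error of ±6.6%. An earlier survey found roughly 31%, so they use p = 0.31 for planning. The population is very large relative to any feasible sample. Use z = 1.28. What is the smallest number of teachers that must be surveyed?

81

With p = 0.31, p(1−p) = 0.2139.
n = z²·p(1−p)/E² = 1.28² × 0.2139 / 0.066² = 1.6384 × 0.2139 / 0.004356 ≈ 80.45.
Rounding up gives n = 81.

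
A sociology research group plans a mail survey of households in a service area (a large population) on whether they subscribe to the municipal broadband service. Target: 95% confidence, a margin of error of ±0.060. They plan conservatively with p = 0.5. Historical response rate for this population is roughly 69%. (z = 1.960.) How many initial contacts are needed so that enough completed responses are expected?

Completed interviews needed: n₀ = 1.960² × 0.2500 / 0.060² ≈ 266.78 → 267.
At a 69% response rate, contacts needed = 267 / 0.69 ≈ 386.96 → 387.

387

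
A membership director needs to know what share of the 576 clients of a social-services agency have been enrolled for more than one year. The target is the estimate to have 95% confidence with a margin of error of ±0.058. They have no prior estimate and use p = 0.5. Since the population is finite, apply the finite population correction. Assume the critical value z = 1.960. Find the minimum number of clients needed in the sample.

192

Unadjusted: n₀ = 1.960² × 0.50 × 0.50 / 0.058² ≈ 285.49, so n₀ = 286.
Finite population correction with N = 576: n = n₀ / (1 + (n₀−1)/N) = 286 / (1 + 285/576) = 286 / 1.4948 ≈ 191.33.
Rounding up, n = 192.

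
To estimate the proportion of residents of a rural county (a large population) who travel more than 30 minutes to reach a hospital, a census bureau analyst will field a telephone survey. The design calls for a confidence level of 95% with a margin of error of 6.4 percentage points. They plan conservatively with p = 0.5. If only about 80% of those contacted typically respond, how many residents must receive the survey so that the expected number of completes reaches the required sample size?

For 95% confidence, z = 1.96.
Completed interviews needed: n₀ = 1.96² × 0.2500 / 0.064² ≈ 234.47 → 235.
At an 80% response rate, contacts needed = 235 / 0.80 ≈ 293.75 → 294.

294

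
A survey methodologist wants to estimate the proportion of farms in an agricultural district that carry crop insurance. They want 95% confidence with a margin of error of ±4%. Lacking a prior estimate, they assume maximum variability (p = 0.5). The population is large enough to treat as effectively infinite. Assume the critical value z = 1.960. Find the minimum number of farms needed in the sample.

With p = 0.5, p(1−p) = 0.25.
n = z²·p(1−p)/E² = 1.960² × 0.2500 / 0.040² = 3.8416 × 0.2500 / 0.001600 ≈ 600.25.
Rounding up gives n = 601.

601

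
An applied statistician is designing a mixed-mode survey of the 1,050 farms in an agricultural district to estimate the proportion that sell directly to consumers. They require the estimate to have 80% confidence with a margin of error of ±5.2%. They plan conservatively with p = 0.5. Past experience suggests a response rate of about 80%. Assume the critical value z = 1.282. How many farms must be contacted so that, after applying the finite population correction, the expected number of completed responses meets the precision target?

Completed interviews needed (unadjusted): n₀ = 1.282² × 0.2500 / 0.052² ≈ 151.95 → 152.
FPC for N = 1,050: n = 152 / (1 + 151/1050) = 152 / 1.1438 ≈ 132.89 → 133.
At an 80% response rate, contacts needed = 133 / 0.80 ≈ 166.25 → 167.

167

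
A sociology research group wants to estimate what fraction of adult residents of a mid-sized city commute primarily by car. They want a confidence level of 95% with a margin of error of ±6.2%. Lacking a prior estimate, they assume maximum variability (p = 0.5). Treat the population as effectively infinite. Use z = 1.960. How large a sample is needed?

250

With p = 0.5, p(1−p) = 0.25.
n = z²·p(1−p)/E² = 1.960² × 0.2500 / 0.062² = 3.8416 × 0.2500 / 0.003844 ≈ 249.84.
Rounding up gives n = 250.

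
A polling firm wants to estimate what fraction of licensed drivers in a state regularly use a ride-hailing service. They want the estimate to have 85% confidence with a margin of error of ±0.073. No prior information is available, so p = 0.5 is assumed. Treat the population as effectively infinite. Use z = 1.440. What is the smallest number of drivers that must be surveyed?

98

With p = 0.5, p(1−p) = 0.25.
n = z²·p(1−p)/E² = 1.440² × 0.2500 / 0.073² = 2.0736 × 0.2500 / 0.005329 ≈ 97.28.
Rounding up gives n = 98.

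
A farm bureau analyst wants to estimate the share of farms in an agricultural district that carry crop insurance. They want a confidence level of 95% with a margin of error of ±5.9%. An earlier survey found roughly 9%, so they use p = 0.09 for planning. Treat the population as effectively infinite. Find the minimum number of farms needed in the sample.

91

For 95% confidence, z = 1.960.
With p = 0.09, p(1−p) = 0.0819.
n = z²·p(1−p)/E² = 1.960² × 0.0819 / 0.059² = 3.8416 × 0.0819 / 0.003481 ≈ 90.38.
Rounding up gives n = 91.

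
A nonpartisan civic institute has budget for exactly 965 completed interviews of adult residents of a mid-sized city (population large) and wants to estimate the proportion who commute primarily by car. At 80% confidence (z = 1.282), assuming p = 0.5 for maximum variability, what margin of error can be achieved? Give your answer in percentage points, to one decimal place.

2.1

SE(p̂) = √[p(1−p)/n] = √[0.2500/965] = 0.01610.
E = z × SE = 1.282 × 0.01610 = 0.02063, or 2.1 percentage points.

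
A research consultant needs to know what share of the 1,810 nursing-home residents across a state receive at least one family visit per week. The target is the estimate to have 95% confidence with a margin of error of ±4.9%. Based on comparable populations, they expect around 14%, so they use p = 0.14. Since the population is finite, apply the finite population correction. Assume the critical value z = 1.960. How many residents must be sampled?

175

Unadjusted: n₀ = 1.960² × 0.14 × 0.86 / 0.049² ≈ 192.64, so n₀ = 193.
Finite population correction with N = 1,810: n = n₀ / (1 + (n₀−1)/N) = 193 / (1 + 192/1810) = 193 / 1.1061 ≈ 174.49.
Rounding up, n = 175.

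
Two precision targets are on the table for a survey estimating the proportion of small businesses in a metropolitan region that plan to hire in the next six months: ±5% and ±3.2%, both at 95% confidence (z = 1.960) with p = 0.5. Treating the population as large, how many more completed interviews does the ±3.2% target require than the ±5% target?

553

At ±5%: n = 1.960² × 0.2500 / 0.050² ≈ 384.16 → 385.
At ±3.2%: n = 1.960² × 0.2500 / 0.032² ≈ 937.89 → 938.
Additional respondents: 938 − 385 = 553.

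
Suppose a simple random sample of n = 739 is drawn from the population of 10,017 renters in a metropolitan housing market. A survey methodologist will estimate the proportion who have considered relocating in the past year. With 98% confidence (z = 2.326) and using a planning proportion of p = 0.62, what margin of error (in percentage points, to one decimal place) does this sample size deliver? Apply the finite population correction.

Finite-population factor: (N−n)/(N−1) = (10017−739)/(10017−1) = 0.9263.
SE(p̂) = √[p(1−p)/n · (N−n)/(N−1)] = √[0.2356/739 × 0.9263] = 0.01718.
E = z × SE = 2.326 × 0.01718 = 0.03997 ≈ 4.0 percentage points.

4.0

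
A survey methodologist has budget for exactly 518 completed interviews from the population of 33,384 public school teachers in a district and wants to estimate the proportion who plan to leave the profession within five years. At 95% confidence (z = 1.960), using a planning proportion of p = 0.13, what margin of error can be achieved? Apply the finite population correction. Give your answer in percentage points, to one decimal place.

2.9

Finite-population factor: (N−n)/(N−1) = (33384−518)/(33384−1) = 0.9845.
SE(p̂) = √[p(1−p)/n · (N−n)/(N−1)] = √[0.1131/518 × 0.9845] = 0.01466.
E = z × SE = 1.960 × 0.01466 = 0.02874 ≈ 2.9 percentage points.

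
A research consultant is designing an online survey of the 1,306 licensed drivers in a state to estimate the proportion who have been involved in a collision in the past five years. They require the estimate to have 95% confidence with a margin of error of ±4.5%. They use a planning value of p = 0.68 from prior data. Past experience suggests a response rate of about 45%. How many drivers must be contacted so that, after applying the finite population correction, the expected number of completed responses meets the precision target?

For 95% confidence, z = 1.960.
Completed interviews needed (unadjusted): n₀ = 1.960² × 0.2176 / 0.045² ≈ 412.81 → 413.
FPC for N = 1,306: n = 413 / (1 + 412/1306) = 413 / 1.3155 ≈ 313.96 → 314.
At a 45% response rate, contacts needed = 314 / 0.45 ≈ 697.78 → 698.

698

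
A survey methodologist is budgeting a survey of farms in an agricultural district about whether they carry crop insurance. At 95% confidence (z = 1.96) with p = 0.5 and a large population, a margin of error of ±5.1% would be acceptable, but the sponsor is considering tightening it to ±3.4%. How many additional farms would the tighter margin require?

461

At ±5.1%: n = 1.96² × 0.2500 / 0.051² ≈ 369.24 → 370.
At ±3.4%: n = 1.96² × 0.2500 / 0.034² ≈ 830.80 → 831.
Additional respondents: 831 − 370 = 461.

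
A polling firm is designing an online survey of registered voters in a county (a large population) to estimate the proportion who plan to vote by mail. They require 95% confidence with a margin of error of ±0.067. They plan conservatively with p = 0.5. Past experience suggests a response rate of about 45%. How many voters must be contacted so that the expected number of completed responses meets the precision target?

476

For 95% confidence, z = 1.96.
Completed interviews needed: n₀ = 1.96² × 0.2500 / 0.067² ≈ 213.95 → 214.
At a 45% response rate, contacts needed = 214 / 0.45 ≈ 475.56 → 476.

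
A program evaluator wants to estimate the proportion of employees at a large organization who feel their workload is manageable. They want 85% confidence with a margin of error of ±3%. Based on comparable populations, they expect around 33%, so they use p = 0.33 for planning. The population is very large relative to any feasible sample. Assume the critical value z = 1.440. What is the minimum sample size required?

With p = 0.33, p(1−p) = 0.2211.
n = z²·p(1−p)/E² = 1.440² × 0.2211 / 0.030² = 2.0736 × 0.2211 / 0.000900 ≈ 509.41.
Rounding up gives n = 510.

510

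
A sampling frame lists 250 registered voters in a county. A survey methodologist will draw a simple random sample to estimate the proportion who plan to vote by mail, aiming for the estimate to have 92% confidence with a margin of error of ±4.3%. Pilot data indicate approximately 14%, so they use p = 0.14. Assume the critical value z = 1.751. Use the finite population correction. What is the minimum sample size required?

Unadjusted: n₀ = 1.751² × 0.14 × 0.86 / 0.043² ≈ 199.65, so n₀ = 200.
Finite population correction with N = 250: n = n₀ / (1 + (n₀−1)/N) = 200 / (1 + 199/250) = 200 / 1.7960 ≈ 111.36.
Rounding up, n = 112.

112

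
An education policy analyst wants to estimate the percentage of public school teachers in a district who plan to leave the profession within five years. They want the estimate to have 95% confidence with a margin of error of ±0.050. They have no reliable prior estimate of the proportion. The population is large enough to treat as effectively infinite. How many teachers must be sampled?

385

For 95% confidence, z = 1.960.
With no prior estimate, use p = 0.5, giving p(1−p) = 0.25.
n = z²·p(1−p)/E² = 1.960² × 0.2500 / 0.050² = 3.8416 × 0.2500 / 0.002500 ≈ 384.16.
Rounding up gives n = 385.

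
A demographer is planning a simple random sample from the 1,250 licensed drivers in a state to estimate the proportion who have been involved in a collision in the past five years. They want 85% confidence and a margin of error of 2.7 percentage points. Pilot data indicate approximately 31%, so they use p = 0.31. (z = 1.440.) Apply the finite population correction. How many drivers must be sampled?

Unadjusted: n₀ = 1.440² × 0.31 × 0.69 / 0.027² ≈ 608.43, so n₀ = 609.
Finite population correction with N = 1,250: n = n₀ / (1 + (n₀−1)/N) = 609 / (1 + 608/1250) = 609 / 1.4864 ≈ 409.71.
Rounding up, n = 410.

410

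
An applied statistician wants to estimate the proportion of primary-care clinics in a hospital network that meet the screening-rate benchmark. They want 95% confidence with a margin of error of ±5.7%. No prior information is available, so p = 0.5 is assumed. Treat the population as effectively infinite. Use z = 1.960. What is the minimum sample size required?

296

With p = 0.5, p(1−p) = 0.25.
n = z²·p(1−p)/E² = 1.960² × 0.2500 / 0.057² = 3.8416 × 0.2500 / 0.003249 ≈ 295.60.
Rounding up gives n = 296.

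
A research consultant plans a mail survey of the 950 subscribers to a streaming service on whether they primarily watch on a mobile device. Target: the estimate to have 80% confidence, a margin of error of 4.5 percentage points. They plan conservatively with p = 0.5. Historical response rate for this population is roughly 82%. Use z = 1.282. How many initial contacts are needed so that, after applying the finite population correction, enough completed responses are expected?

205

Completed interviews needed (unadjusted): n₀ = 1.282² × 0.2500 / 0.045² ≈ 202.90 → 203.
FPC for N = 950: n = 203 / (1 + 202/950) = 203 / 1.2126 ≈ 167.40 → 168.
At an 82% response rate, contacts needed = 168 / 0.82 ≈ 204.88 → 205.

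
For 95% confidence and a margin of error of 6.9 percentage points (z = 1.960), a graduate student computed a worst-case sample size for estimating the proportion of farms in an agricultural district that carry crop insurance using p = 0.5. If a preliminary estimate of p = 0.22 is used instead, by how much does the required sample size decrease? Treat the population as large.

63

Conservative (p = 0.5): n = 1.960² × 0.25 / 0.069² ≈ 201.72 → 202.
Using p = 0.22: p(1−p) = 0.1716, so n = 1.960² × 0.1716 / 0.069² ≈ 138.46 → 139.
Reduction: 202 − 139 = 63.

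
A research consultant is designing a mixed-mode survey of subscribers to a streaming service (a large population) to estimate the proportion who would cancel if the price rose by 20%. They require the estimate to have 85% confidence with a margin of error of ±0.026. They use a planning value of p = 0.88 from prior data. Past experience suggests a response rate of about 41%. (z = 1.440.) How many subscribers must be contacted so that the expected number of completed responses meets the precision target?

791

Completed interviews needed: n₀ = 1.440² × 0.1056 / 0.026² ≈ 323.92 → 324.
At a 41% response rate, contacts needed = 324 / 0.41 ≈ 790.24 → 791.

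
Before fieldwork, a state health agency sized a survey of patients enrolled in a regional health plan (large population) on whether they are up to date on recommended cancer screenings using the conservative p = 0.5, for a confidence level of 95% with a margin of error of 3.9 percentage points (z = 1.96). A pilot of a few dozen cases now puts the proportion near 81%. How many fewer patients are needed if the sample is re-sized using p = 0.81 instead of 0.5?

243

Conservative (p = 0.5): n = 1.96² × 0.25 / 0.039² ≈ 631.43 → 632.
Using p = 0.81: p(1−p) = 0.1539, so n = 1.96² × 0.1539 / 0.039² ≈ 388.71 → 389.
Reduction: 632 − 389 = 243.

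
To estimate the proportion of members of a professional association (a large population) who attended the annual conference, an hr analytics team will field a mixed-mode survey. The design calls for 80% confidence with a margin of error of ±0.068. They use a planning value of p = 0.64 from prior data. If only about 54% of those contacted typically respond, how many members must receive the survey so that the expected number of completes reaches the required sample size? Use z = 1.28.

152

Completed interviews needed: n₀ = 1.28² × 0.2304 / 0.068² ≈ 81.64 → 82.
At a 54% response rate, contacts needed = 82 / 0.54 ≈ 151.85 → 152.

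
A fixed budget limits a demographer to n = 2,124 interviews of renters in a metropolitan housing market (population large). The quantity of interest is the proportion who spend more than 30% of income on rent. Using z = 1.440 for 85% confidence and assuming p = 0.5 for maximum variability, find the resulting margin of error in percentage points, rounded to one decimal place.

SE(p̂) = √[p(1−p)/n] = √[0.2500/2124] = 0.01085.
E = z × SE = 1.440 × 0.01085 = 0.01562, or 1.6 percentage points.

1.6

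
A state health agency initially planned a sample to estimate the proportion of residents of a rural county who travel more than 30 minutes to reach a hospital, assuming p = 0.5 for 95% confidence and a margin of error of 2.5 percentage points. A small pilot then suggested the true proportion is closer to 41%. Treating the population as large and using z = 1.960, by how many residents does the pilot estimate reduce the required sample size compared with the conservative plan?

Conservative (p = 0.5): n = 1.960² × 0.25 / 0.025² ≈ 1536.64 → 1537.
Using p = 0.41: p(1−p) = 0.2419, so n = 1.960² × 0.2419 / 0.025² ≈ 1486.85 → 1487.
Reduction: 1537 − 1487 = 50.

50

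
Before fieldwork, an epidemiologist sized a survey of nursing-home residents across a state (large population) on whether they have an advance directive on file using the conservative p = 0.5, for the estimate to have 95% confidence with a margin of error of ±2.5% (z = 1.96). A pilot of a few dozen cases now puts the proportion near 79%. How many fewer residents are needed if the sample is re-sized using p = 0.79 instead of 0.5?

Conservative (p = 0.5): n = 1.96² × 0.25 / 0.025² ≈ 1536.64 → 1537.
Using p = 0.79: p(1−p) = 0.1659, so n = 1.96² × 0.1659 / 0.025² ≈ 1019.71 → 1020.
Reduction: 1537 − 1020 = 517.

517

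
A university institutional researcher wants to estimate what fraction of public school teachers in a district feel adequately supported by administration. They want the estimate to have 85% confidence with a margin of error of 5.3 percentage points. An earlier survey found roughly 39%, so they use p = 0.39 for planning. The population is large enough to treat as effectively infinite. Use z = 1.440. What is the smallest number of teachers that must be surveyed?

With p = 0.39, p(1−p) = 0.2379.
n = z²·p(1−p)/E² = 1.440² × 0.2379 / 0.053² = 2.0736 × 0.2379 / 0.002809 ≈ 175.62.
Rounding up gives n = 176.

176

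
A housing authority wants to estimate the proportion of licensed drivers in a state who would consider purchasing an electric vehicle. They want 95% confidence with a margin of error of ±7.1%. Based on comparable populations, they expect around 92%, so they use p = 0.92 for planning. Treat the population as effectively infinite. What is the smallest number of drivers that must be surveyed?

For 95% confidence, z = 1.960.
With p = 0.92, p(1−p) = 0.0736.
n = z²·p(1−p)/E² = 1.960² × 0.0736 / 0.071² = 3.8416 × 0.0736 / 0.005041 ≈ 56.09.
Rounding up gives n = 57.

57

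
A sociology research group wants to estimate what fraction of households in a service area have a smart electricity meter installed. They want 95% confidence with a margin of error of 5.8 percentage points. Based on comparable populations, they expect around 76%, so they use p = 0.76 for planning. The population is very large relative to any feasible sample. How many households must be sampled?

For 95% confidence, z = 1.96.
With p = 0.76, p(1−p) = 0.1824.
n = z²·p(1−p)/E² = 1.96² × 0.1824 / 0.058² = 3.8416 × 0.1824 / 0.003364 ≈ 208.30.
Rounding up gives n = 209.

209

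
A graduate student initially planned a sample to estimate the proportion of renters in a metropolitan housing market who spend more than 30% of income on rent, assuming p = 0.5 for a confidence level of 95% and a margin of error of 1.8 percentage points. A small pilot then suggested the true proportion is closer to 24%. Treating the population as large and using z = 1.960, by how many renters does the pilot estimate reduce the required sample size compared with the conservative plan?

802

Conservative (p = 0.5): n = 1.960² × 0.25 / 0.018² ≈ 2964.20 → 2965.
Using p = 0.24: p(1−p) = 0.1824, so n = 1.960² × 0.1824 / 0.018² ≈ 2162.68 → 2163.
Reduction: 2965 − 2163 = 802.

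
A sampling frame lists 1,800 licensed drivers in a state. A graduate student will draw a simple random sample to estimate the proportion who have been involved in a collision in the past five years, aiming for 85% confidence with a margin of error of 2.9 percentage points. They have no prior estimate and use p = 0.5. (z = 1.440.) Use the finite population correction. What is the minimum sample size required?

460

Unadjusted: n₀ = 1.440² × 0.50 × 0.50 / 0.029² ≈ 616.41, so n₀ = 617.
Finite population correction with N = 1,800: n = n₀ / (1 + (n₀−1)/N) = 617 / (1 + 616/1800) = 617 / 1.3422 ≈ 459.69.
Rounding up, n = 460.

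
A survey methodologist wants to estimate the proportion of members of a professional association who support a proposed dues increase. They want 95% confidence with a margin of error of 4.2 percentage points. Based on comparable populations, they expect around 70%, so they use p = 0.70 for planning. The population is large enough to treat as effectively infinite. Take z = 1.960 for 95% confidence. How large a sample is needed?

With p = 0.70, p(1−p) = 0.2100.
n = z²·p(1−p)/E² = 1.960² × 0.2100 / 0.042² = 3.8416 × 0.2100 / 0.001764 ≈ 457.33.
Rounding up gives n = 458.

458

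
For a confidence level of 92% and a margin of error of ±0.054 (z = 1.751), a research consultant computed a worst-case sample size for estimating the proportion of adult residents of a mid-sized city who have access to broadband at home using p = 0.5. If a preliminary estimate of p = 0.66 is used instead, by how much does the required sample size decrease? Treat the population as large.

Conservative (p = 0.5): n = 1.751² × 0.25 / 0.054² ≈ 262.86 → 263.
Using p = 0.66: p(1−p) = 0.2244, so n = 1.751² × 0.2244 / 0.054² ≈ 235.94 → 236.
Reduction: 263 − 236 = 27.

27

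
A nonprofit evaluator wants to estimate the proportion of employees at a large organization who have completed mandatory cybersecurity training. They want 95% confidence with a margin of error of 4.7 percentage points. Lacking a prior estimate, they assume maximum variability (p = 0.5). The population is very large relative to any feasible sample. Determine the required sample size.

For 95% confidence, z = 1.960.
With p = 0.5, p(1−p) = 0.25.
n = z²·p(1−p)/E² = 1.960² × 0.2500 / 0.047² = 3.8416 × 0.2500 / 0.002209 ≈ 434.77.
Rounding up gives n = 435.

435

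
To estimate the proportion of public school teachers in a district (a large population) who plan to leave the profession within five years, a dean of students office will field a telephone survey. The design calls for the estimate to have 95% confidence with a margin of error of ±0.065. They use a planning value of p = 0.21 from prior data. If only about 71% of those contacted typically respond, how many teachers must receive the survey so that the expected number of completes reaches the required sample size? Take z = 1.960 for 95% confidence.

213

Completed interviews needed: n₀ = 1.960² × 0.1659 / 0.065² ≈ 150.85 → 151.
At a 71% response rate, contacts needed = 151 / 0.71 ≈ 212.68 → 213.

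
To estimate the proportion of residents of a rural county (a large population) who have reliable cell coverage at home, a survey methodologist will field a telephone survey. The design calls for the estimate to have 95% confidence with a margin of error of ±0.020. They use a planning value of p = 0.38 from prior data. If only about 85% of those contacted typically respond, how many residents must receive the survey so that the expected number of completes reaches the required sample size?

2663

For 95% confidence, z = 1.960.
Completed interviews needed: n₀ = 1.960² × 0.2356 / 0.020² ≈ 2262.70 → 2263.
At an 85% response rate, contacts needed = 2263 / 0.85 ≈ 2662.35 → 2663.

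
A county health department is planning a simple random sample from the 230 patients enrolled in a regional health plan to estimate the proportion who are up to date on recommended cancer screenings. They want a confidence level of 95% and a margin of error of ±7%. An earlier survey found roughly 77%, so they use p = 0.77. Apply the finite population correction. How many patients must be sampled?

For 95% confidence, z = 1.960.
Unadjusted: n₀ = 1.960² × 0.77 × 0.23 / 0.070² ≈ 138.85, so n₀ = 139.
Finite population correction with N = 230: n = n₀ / (1 + (n₀−1)/N) = 139 / (1 + 138/230) = 139 / 1.6000 ≈ 86.88.
Rounding up, n = 87.

87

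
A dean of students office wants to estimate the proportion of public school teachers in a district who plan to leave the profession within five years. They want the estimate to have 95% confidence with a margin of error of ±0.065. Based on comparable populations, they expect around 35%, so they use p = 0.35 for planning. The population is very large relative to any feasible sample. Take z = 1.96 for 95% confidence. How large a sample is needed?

With p = 0.35, p(1−p) = 0.2275.
n = z²·p(1−p)/E² = 1.96² × 0.2275 / 0.065² = 3.8416 × 0.2275 / 0.004225 ≈ 206.86.
Rounding up gives n = 207.

207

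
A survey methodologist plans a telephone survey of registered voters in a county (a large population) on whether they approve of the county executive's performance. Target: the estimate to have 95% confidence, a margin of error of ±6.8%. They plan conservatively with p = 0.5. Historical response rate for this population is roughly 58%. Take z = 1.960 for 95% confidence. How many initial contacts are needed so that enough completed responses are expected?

Completed interviews needed: n₀ = 1.960² × 0.2500 / 0.068² ≈ 207.70 → 208.
At a 58% response rate, contacts needed = 208 / 0.58 ≈ 358.62 → 359.

359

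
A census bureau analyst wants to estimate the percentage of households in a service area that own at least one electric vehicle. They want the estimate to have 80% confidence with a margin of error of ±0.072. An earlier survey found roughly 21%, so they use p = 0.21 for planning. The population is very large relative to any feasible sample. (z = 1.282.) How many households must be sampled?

With p = 0.21, p(1−p) = 0.1659.
n = z²·p(1−p)/E² = 1.282² × 0.1659 / 0.072² = 1.6435 × 0.1659 / 0.005184 ≈ 52.60.
Rounding up gives n = 53.

53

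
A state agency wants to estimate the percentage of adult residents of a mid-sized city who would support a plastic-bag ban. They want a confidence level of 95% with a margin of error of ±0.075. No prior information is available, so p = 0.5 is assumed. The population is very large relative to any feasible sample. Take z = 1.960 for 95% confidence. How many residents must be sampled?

171

With p = 0.5, p(1−p) = 0.25.
n = z²·p(1−p)/E² = 1.960² × 0.2500 / 0.075² = 3.8416 × 0.2500 / 0.005625 ≈ 170.74.
Rounding up gives n = 171.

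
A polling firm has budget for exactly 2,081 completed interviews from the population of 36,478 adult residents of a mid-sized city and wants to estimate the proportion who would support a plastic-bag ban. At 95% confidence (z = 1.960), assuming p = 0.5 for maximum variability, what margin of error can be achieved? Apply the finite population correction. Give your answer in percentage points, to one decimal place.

Finite-population factor: (N−n)/(N−1) = (36478−2081)/(36478−1) = 0.9430.
SE(p̂) = √[p(1−p)/n · (N−n)/(N−1)] = √[0.2500/2081 × 0.9430] = 0.01064.
E = z × SE = 1.960 × 0.01064 = 0.02086 ≈ 2.1 percentage points.

2.1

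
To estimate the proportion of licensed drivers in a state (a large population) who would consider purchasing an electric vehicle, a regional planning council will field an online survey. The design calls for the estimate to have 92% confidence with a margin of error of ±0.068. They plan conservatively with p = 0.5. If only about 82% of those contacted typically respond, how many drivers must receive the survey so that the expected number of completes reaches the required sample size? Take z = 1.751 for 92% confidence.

203

Completed interviews needed: n₀ = 1.751² × 0.2500 / 0.068² ≈ 165.77 → 166.
At an 82% response rate, contacts needed = 166 / 0.82 ≈ 202.44 → 203.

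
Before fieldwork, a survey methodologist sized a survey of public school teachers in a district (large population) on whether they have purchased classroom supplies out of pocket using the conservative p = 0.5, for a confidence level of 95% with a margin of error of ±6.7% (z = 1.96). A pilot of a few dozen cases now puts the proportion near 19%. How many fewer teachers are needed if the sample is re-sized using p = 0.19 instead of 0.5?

Conservative (p = 0.5): n = 1.96² × 0.25 / 0.067² ≈ 213.95 → 214.
Using p = 0.19: p(1−p) = 0.1539, so n = 1.96² × 0.1539 / 0.067² ≈ 131.70 → 132.
Reduction: 214 − 132 = 82.

82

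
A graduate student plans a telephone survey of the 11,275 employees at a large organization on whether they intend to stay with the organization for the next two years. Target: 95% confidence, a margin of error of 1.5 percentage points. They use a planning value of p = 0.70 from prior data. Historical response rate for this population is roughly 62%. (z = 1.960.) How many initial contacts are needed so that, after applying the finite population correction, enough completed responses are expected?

Completed interviews needed (unadjusted): n₀ = 1.960² × 0.2100 / 0.015² ≈ 3585.49 → 3586.
FPC for N = 11,275: n = 3586 / (1 + 3585/11275) = 3586 / 1.3180 ≈ 2720.87 → 2721.
At a 62% response rate, contacts needed = 2721 / 0.62 ≈ 4388.71 → 4389.

4389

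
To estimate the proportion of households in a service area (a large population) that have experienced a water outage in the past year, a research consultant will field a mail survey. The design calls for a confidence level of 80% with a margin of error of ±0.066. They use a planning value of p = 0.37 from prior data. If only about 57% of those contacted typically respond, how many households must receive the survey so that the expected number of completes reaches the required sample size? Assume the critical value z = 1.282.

155

Completed interviews needed: n₀ = 1.282² × 0.2331 / 0.066² ≈ 87.95 → 88.
At a 57% response rate, contacts needed = 88 / 0.57 ≈ 154.39 → 155.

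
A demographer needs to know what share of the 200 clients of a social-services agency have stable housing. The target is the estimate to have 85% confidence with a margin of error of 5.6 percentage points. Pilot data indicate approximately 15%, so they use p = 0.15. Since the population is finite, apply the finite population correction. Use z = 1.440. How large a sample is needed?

60

Unadjusted: n₀ = 1.440² × 0.15 × 0.85 / 0.056² ≈ 84.31, so n₀ = 85.
Finite population correction with N = 200: n = n₀ / (1 + (n₀−1)/N) = 85 / (1 + 84/200) = 85 / 1.4200 ≈ 59.86.
Rounding up, n = 60.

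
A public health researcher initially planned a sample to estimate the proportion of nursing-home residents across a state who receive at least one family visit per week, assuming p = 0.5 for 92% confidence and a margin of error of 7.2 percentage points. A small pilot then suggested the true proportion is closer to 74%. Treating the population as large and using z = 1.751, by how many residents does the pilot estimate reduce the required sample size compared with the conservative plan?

34

Conservative (p = 0.5): n = 1.751² × 0.25 / 0.072² ≈ 147.86 → 148.
Using p = 0.74: p(1−p) = 0.1924, so n = 1.751² × 0.1924 / 0.072² ≈ 113.79 → 114.
Reduction: 148 − 114 = 34.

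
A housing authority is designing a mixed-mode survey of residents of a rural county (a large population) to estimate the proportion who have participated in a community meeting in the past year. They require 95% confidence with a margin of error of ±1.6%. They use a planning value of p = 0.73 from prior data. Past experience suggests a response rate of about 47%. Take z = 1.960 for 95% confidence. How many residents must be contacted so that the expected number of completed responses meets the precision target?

6294

Completed interviews needed: n₀ = 1.960² × 0.1971 / 0.016² ≈ 2957.73 → 2958.
At a 47% response rate, contacts needed = 2958 / 0.47 ≈ 6293.62 → 6294.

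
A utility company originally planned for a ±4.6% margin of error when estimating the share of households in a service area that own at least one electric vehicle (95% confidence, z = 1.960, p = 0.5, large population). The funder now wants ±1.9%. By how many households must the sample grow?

2207

At ±4.6%: n = 1.960² × 0.2500 / 0.046² ≈ 453.88 → 454.
At ±1.9%: n = 1.960² × 0.2500 / 0.019² ≈ 2660.39 → 2661.
Additional respondents: 2661 − 454 = 2207.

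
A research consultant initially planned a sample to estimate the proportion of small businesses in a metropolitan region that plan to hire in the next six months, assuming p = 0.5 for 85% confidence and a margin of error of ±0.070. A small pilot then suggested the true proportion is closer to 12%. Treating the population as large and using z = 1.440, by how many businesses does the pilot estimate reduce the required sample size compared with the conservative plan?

Conservative (p = 0.5): n = 1.440² × 0.25 / 0.070² ≈ 105.80 → 106.
Using p = 0.12: p(1−p) = 0.1056, so n = 1.440² × 0.1056 / 0.070² ≈ 44.69 → 45.
Reduction: 106 − 45 = 61.

61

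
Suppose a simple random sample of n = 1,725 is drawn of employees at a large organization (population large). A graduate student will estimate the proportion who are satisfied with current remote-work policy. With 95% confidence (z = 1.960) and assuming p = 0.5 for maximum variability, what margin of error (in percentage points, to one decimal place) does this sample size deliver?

2.4

SE(p̂) = √[p(1−p)/n] = √[0.2500/1725] = 0.01204.
E = z × SE = 1.960 × 0.01204 = 0.02360, or 2.4 percentage points.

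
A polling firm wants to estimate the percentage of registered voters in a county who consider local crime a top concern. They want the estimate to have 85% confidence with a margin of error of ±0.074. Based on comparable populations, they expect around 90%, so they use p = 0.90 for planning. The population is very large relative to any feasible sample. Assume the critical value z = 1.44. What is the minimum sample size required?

35

With p = 0.90, p(1−p) = 0.0900.
n = z²·p(1−p)/E² = 1.44² × 0.0900 / 0.074² = 2.0736 × 0.0900 / 0.005476 ≈ 34.08.
Rounding up gives n = 35.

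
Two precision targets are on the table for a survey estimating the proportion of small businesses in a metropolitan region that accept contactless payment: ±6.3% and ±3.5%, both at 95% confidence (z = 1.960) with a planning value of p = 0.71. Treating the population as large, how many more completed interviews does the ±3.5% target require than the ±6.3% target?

446

At ±6.3%: n = 1.960² × 0.2059 / 0.063² ≈ 199.29 → 200.
At ±3.5%: n = 1.960² × 0.2059 / 0.035² ≈ 645.70 → 646.
Additional respondents: 646 − 200 = 446.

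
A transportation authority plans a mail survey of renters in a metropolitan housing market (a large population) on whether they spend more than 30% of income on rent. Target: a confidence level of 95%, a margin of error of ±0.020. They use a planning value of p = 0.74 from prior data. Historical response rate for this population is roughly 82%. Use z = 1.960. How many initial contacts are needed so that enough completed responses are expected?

2254

Completed interviews needed: n₀ = 1.960² × 0.1924 / 0.020² ≈ 1847.81 → 1848.
At an 82% response rate, contacts needed = 1848 / 0.82 ≈ 2253.66 → 2254.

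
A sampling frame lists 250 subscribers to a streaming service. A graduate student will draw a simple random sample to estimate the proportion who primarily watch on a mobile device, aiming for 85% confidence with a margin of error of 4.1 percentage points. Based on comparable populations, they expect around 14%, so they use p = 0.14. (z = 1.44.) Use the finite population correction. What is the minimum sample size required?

94

Unadjusted: n₀ = 1.44² × 0.14 × 0.86 / 0.041² ≈ 148.52, so n₀ = 149.
Finite population correction with N = 250: n = n₀ / (1 + (n₀−1)/N) = 149 / (1 + 148/250) = 149 / 1.5920 ≈ 93.59.
Rounding up, n = 94.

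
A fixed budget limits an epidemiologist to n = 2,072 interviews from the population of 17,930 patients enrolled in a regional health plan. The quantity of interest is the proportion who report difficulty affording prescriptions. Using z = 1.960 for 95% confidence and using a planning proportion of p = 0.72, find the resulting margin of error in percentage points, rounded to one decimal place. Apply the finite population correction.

Finite-population factor: (N−n)/(N−1) = (17930−2072)/(17930−1) = 0.8845.
SE(p̂) = √[p(1−p)/n · (N−n)/(N−1)] = √[0.2016/2072 × 0.8845] = 0.00928.
E = z × SE = 1.960 × 0.00928 = 0.01818 ≈ 1.8 percentage points.

1.8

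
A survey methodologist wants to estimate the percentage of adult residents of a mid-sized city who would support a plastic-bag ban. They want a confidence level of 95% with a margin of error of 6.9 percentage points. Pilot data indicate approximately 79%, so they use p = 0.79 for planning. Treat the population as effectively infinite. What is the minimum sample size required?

134

For 95% confidence, z = 1.960.
With p = 0.79, p(1−p) = 0.1659.
n = z²·p(1−p)/E² = 1.960² × 0.1659 / 0.069² = 3.8416 × 0.1659 / 0.004761 ≈ 133.86.
Rounding up gives n = 134.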